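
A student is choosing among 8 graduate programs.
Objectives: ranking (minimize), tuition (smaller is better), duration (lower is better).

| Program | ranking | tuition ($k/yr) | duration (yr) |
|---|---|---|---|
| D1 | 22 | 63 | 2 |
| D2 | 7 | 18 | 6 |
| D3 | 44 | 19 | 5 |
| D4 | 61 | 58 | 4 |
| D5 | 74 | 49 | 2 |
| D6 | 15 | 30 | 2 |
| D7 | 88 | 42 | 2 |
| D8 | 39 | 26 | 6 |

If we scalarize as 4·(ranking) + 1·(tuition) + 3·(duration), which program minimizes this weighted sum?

D2

D1: 4·22 + 1·63 + 3·2 = 157
D2: 4·7 + 1·18 + 3·6 = 64
D3: 4·44 + 1·19 + 3·5 = 210
D4: 4·61 + 1·58 + 3·4 = 314
D5: 4·74 + 1·49 + 3·2 = 351
D6: 4·15 + 1·30 + 3·2 = 96
D7: 4·88 + 1·42 + 3·2 = 400
D8: 4·39 + 1·26 + 3·6 = 200
Lowest: D2 at 64.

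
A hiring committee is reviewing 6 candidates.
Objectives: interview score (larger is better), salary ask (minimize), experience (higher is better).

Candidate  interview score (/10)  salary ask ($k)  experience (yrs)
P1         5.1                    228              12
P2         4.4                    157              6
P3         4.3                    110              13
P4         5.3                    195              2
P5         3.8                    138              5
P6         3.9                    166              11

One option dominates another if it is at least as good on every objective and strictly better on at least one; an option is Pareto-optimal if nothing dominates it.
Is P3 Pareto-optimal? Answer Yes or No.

P1: worse on salary ask (228 vs 110).
P2: worse on salary ask (157 vs 110).
P4: worse on salary ask (195 vs 110).
P5: worse on interview score (3.8 vs 4.3).
P6: worse on interview score (3.9 vs 4.3).
No option is at least as good as P3 on every objective and strictly better on one.

Yes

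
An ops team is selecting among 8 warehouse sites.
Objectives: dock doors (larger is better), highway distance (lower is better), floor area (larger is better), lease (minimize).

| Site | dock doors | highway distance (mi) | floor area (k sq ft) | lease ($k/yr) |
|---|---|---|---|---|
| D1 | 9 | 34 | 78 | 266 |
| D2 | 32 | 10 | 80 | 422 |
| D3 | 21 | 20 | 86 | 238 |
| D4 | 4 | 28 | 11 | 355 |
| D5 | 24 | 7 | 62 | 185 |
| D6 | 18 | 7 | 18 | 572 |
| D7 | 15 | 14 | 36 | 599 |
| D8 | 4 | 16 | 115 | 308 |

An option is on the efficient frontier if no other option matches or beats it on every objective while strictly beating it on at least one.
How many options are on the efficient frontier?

D1: dominated by D3 (dock doors 21≥9, highway distance 20≤34, floor area 86≥78, lease 238≤266).
D2: not dominated (best dock doors).
D3: not dominated.
D4: dominated by D3 (dock doors 21≥4, highway distance 20≤28, floor area 86≥11, lease 238≤355).
D5: not dominated (best lease).
D6: dominated by D5 (dock doors 24≥18, highway distance 7≤7, floor area 62≥18, lease 185≤572).
D7: dominated by D2 (dock doors 32≥15, highway distance 10≤14, floor area 80≥36, lease 422≤599).
D8: not dominated (best floor area).
Pareto-optimal: D2, D3, D5, D8 → 4.

4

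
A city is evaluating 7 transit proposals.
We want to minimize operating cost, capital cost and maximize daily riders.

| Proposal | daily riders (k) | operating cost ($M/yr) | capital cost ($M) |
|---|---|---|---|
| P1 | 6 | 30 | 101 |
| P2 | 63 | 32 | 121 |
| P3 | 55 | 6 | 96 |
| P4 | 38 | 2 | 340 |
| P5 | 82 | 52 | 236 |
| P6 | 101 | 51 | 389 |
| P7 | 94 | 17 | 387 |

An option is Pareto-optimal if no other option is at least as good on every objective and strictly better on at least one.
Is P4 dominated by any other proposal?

P1: worse on daily riders (6 vs 38).
P2: worse on operating cost (32 vs 2).
P3: worse on operating cost (6 vs 2).
P5: worse on operating cost (52 vs 2).
P6: worse on operating cost (51 vs 2).
P7: worse on operating cost (17 vs 2).
No option is at least as good as P4 on every objective and strictly better on one.

No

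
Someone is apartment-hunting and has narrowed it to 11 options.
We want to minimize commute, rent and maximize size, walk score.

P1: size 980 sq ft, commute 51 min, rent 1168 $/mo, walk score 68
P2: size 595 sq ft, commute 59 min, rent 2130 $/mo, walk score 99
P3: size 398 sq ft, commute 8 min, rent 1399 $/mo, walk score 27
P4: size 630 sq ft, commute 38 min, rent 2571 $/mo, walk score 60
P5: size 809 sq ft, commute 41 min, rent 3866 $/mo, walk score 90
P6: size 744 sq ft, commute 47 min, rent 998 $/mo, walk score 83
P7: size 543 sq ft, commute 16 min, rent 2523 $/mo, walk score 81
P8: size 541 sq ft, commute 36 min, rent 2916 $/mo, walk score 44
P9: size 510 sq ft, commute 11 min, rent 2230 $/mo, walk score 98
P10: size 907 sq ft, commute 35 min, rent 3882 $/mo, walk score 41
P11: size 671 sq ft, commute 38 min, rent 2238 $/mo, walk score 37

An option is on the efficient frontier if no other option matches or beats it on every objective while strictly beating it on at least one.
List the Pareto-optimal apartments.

P1: not dominated (best size).
P2: not dominated (best walk score).
P3: not dominated (best commute).
P4: not dominated.
P5: not dominated.
P6: not dominated (best rent).
P7: not dominated.
P8: dominated by P7 (size 543≥541, commute 16≤36, rent 2523≤2916, walk score 81≥44).
P9: not dominated.
P10: not dominated.
P11: not dominated.

P1, P2, P3, P4, P5, P6, P7, P9, P10, P11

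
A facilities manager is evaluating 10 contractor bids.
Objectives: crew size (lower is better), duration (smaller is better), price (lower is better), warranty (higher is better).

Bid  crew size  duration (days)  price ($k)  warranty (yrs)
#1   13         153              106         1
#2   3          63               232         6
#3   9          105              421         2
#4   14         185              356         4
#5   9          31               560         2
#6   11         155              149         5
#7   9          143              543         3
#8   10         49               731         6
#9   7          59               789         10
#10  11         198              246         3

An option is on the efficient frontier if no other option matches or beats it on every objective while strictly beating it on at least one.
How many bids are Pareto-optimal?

6

#1: not dominated (best price).
#2: not dominated (best crew size).
#3: dominated by #2 (crew size 3≤9, duration 63≤105, price 232≤421, warranty 6≥2).
#4: dominated by #2 (crew size 3≤14, duration 63≤185, price 232≤356, warranty 6≥4).
#5: not dominated (best duration).
#6: not dominated.
#7: dominated by #2 (crew size 3≤9, duration 63≤143, price 232≤543, warranty 6≥3).
#8: not dominated.
#9: not dominated (best warranty).
#10: dominated by #2 (crew size 3≤11, duration 63≤198, price 232≤246, warranty 6≥3).
Pareto-optimal: #1, #2, #5, #6, #8, #9 → 6.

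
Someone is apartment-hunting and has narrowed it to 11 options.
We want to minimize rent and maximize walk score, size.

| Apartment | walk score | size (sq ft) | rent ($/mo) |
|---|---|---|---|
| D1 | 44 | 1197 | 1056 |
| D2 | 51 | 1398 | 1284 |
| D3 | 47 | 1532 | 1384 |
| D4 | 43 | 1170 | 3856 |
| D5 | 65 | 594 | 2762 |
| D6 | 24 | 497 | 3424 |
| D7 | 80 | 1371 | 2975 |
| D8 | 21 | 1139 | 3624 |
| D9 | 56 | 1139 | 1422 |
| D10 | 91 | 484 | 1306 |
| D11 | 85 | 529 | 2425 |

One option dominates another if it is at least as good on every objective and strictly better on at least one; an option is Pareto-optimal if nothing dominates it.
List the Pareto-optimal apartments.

D1, D2, D3, D5, D7, D9, D10, D11

D1: not dominated (best rent).
D2: not dominated.
D3: not dominated (best size).
D4: dominated by D1 (walk score 44≥43, size 1197≥1170, rent 1056≤3856).
D5: not dominated.
D6: dominated by D1 (walk score 44≥24, size 1197≥497, rent 1056≤3424).
D7: not dominated.
D8: dominated by D1 (walk score 44≥21, size 1197≥1139, rent 1056≤3624).
D9: not dominated.
D10: not dominated (best walk score).
D11: not dominated.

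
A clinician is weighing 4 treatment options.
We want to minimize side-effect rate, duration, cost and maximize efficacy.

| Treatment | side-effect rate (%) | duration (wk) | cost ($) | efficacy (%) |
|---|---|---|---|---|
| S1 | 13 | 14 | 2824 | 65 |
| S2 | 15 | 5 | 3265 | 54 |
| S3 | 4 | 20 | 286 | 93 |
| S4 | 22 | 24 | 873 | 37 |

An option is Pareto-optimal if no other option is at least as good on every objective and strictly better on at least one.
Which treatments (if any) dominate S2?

S1: worse on duration (14 vs 5).
S3: worse on duration (20 vs 5).
S4: worse on side-effect rate (22 vs 15).
No option dominates S2.

none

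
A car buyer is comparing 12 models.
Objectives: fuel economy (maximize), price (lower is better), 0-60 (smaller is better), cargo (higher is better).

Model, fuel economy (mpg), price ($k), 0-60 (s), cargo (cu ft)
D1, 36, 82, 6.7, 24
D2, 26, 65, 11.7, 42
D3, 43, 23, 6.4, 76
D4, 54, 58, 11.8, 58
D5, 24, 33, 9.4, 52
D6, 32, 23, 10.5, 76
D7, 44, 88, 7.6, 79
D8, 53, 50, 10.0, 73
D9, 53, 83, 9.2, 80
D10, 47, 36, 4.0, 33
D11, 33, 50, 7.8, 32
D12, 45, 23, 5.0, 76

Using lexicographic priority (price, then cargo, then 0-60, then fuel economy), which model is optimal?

D12

First minimize price: best is 23, kept {D3, D6, D12}.
Then maximize cargo: best is 76, kept {D3, D6, D12}.
Then minimize 0-60: best is 5.0, kept {D12}.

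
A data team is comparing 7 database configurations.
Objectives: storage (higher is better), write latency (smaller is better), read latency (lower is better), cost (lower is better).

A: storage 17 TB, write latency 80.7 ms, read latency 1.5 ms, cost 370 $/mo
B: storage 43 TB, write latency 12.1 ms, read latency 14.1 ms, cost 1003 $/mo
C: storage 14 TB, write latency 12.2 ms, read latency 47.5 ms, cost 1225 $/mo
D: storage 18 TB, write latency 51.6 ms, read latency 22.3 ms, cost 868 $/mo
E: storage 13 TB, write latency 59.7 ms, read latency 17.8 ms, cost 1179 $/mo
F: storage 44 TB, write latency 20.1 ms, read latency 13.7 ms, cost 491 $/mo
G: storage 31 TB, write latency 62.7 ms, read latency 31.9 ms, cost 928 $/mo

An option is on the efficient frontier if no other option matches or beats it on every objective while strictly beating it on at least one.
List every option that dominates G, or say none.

F: storage 44≥31, write latency 20.1≤62.7, read latency 13.7≤31.9, cost 491≤928 — dominates G.
Others (A, B, C, D, E) are each worse than G on at least one objective.

F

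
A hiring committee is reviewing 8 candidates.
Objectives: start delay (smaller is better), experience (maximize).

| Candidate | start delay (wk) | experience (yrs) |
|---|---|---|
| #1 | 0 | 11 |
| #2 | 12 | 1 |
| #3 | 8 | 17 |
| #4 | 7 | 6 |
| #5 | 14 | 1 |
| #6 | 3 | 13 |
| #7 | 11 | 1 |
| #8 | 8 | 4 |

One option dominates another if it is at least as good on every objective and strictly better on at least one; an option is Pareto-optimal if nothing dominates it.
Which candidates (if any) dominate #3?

#1: worse on experience (11 vs 17).
#2: worse on start delay (12 vs 8).
#4: worse on experience (6 vs 17).
#5: worse on start delay (14 vs 8).
#6: worse on experience (13 vs 17).
#7: worse on start delay (11 vs 8).
#8: worse on experience (4 vs 17).
No option dominates #3.

none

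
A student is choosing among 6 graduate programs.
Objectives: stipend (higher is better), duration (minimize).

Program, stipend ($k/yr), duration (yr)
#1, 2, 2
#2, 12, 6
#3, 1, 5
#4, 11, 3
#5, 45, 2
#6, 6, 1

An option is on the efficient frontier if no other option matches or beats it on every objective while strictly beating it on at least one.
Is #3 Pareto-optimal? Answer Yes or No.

#1 vs #3: stipend 2≥1, duration 2≤5 — #1 is at least as good on every objective and strictly better on at least one, so #1 dominates #3.

No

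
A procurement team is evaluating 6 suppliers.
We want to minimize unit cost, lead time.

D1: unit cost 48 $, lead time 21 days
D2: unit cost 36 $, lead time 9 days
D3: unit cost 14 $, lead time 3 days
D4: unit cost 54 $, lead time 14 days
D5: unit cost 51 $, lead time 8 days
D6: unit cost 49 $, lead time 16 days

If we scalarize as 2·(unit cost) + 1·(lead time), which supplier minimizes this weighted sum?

D3

D1: 2·48 + 1·21 = 117
D2: 2·36 + 1·9 = 81
D3: 2·14 + 1·3 = 31
D4: 2·54 + 1·14 = 122
D5: 2·51 + 1·8 = 110
D6: 2·49 + 1·16 = 114
Lowest: D3 at 31.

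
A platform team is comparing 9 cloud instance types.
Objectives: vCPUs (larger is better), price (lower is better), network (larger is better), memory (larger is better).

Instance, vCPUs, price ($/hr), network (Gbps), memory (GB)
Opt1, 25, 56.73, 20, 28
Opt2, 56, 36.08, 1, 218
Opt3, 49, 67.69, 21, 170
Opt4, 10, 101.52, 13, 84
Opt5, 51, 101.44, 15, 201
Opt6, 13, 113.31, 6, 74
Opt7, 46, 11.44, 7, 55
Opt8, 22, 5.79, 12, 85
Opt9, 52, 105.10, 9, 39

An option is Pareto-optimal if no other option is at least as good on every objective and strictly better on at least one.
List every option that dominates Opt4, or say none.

Opt3, Opt5

Opt3: vCPUs 49≥10, price 67.69≤101.52, network 21≥13, memory 170≥84 — dominates Opt4.
Opt5: vCPUs 51≥10, price 101.44≤101.52, network 15≥13, memory 201≥84 — dominates Opt4.
Others (Opt1, Opt2, Opt6, Opt7, Opt8, Opt9) are each worse than Opt4 on at least one objective.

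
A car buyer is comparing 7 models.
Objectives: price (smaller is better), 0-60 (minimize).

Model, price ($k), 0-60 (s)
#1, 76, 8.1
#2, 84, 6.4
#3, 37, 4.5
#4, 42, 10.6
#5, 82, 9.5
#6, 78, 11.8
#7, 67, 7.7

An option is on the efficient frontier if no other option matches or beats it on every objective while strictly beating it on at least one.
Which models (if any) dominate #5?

#1, #3, #7

#1: price 76≤82, 0-60 8.1≤9.5 — dominates #5.
#3: price 37≤82, 0-60 4.5≤9.5 — dominates #5.
#7: price 67≤82, 0-60 7.7≤9.5 — dominates #5.
Others (#2, #4, #6) are each worse than #5 on at least one objective.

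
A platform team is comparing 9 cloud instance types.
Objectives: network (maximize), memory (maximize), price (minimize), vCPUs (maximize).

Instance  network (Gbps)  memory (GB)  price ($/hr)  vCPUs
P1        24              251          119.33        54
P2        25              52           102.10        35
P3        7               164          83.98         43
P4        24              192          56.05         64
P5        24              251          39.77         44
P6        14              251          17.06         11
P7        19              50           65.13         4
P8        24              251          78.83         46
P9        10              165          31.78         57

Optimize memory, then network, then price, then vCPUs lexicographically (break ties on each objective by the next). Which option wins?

First maximize memory: best is 251, kept {P1, P5, P6, P8}.
Then maximize network: best is 24, kept {P1, P5, P8}.
Then minimize price: best is 39.77, kept {P5}.

P5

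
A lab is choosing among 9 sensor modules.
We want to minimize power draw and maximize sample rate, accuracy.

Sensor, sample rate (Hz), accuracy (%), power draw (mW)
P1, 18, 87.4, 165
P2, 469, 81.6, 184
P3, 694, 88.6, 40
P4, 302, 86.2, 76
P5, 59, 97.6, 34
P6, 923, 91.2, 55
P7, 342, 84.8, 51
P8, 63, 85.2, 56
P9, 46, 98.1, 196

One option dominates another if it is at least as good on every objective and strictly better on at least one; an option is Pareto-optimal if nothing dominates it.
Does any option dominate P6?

No

P1: worse on sample rate (18 vs 923).
P2: worse on sample rate (469 vs 923).
P3: worse on sample rate (694 vs 923).
P4: worse on sample rate (302 vs 923).
P5: worse on sample rate (59 vs 923).
P7: worse on sample rate (342 vs 923).
P8: worse on sample rate (63 vs 923).
P9: worse on sample rate (46 vs 923).
No option is at least as good as P6 on every objective and strictly better on one.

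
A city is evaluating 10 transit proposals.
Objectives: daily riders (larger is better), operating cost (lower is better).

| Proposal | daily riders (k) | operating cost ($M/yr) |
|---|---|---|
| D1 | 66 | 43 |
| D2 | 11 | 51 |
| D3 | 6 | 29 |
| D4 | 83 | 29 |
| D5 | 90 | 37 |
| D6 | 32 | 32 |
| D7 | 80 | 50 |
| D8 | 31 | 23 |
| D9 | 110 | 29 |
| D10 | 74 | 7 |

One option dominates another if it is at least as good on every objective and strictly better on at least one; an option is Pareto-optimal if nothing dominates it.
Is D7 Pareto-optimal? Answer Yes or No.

No

D4 vs D7: daily riders 83≥80, operating cost 29≤50 — D4 is at least as good on every objective and strictly better on at least one, so D4 dominates D7.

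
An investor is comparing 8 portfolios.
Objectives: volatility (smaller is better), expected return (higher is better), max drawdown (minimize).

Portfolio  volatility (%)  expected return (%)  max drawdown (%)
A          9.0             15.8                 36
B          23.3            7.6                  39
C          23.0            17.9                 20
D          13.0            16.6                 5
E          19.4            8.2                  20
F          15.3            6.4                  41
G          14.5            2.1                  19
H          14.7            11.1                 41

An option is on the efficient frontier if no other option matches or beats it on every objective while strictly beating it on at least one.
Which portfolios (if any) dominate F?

A: volatility 9.0≤15.3, expected return 15.8≥6.4, max drawdown 36≤41 — dominates F.
D: volatility 13.0≤15.3, expected return 16.6≥6.4, max drawdown 5≤41 — dominates F.
H: volatility 14.7≤15.3, expected return 11.1≥6.4, max drawdown 41≤41 — dominates F.
Others (B, C, E, G) are each worse than F on at least one objective.

A, D, H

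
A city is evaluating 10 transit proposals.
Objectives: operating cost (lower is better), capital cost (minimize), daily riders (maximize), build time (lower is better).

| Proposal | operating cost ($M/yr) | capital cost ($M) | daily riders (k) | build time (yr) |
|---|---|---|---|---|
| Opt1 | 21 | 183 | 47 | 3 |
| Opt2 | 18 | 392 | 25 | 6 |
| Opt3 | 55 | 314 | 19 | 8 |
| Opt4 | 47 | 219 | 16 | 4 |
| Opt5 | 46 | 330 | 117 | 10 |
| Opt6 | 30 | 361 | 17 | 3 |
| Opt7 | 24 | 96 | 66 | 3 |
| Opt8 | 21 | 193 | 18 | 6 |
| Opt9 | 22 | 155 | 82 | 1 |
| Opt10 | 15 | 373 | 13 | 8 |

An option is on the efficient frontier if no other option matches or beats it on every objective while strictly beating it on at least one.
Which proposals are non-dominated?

Opt1, Opt2, Opt5, Opt7, Opt9, Opt10

Opt1: not dominated.
Opt2: not dominated.
Opt3: dominated by Opt1 (operating cost 21≤55, capital cost 183≤314, daily riders 47≥19, build time 3≤8).
Opt4: dominated by Opt1 (operating cost 21≤47, capital cost 183≤219, daily riders 47≥16, build time 3≤4).
Opt5: not dominated (best daily riders).
Opt6: dominated by Opt1 (operating cost 21≤30, capital cost 183≤361, daily riders 47≥17, build time 3≤3).
Opt7: not dominated (best capital cost).
Opt8: dominated by Opt1 (operating cost 21≤21, capital cost 183≤193, daily riders 47≥18, build time 3≤6).
Opt9: not dominated (best build time).
Opt10: not dominated (best operating cost).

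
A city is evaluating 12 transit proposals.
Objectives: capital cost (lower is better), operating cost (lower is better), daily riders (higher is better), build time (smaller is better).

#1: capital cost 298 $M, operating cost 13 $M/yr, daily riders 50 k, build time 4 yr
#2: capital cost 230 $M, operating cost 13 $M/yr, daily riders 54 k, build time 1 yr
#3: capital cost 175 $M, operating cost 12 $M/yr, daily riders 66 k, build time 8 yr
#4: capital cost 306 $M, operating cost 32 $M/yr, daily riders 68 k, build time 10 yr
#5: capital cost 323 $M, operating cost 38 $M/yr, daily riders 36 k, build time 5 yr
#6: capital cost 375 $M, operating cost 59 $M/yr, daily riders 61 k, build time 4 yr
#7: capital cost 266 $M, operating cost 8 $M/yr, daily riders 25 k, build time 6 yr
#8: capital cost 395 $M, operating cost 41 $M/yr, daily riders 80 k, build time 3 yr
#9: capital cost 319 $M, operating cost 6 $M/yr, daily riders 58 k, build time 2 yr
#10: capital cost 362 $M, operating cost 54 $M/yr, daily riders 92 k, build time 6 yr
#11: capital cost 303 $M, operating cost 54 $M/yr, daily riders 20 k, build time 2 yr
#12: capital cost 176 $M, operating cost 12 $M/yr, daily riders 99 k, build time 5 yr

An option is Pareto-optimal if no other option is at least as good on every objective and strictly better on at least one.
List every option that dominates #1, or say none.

#2: capital cost 230≤298, operating cost 13≤13, daily riders 54≥50, build time 1≤4 — dominates #1.
Others (#3, #4, #5, #6, #7, #8, #9, #10, #11, #12) are each worse than #1 on at least one objective.

#2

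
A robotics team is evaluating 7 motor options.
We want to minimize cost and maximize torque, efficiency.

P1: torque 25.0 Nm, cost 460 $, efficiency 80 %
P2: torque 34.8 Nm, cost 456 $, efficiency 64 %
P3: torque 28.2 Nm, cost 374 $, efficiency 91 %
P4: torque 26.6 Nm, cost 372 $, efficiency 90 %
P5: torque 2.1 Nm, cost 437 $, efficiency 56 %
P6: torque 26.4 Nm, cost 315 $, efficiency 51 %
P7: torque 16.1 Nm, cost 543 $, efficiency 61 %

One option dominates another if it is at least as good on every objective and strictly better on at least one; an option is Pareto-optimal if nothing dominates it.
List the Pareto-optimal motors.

P2, P3, P4, P6

P1: dominated by P3 (torque 28.2≥25.0, cost 374≤460, efficiency 91≥80).
P2: not dominated (best torque).
P3: not dominated (best efficiency).
P4: not dominated.
P5: dominated by P3 (torque 28.2≥2.1, cost 374≤437, efficiency 91≥56).
P6: not dominated (best cost).
P7: dominated by P1 (torque 25.0≥16.1, cost 460≤543, efficiency 80≥61).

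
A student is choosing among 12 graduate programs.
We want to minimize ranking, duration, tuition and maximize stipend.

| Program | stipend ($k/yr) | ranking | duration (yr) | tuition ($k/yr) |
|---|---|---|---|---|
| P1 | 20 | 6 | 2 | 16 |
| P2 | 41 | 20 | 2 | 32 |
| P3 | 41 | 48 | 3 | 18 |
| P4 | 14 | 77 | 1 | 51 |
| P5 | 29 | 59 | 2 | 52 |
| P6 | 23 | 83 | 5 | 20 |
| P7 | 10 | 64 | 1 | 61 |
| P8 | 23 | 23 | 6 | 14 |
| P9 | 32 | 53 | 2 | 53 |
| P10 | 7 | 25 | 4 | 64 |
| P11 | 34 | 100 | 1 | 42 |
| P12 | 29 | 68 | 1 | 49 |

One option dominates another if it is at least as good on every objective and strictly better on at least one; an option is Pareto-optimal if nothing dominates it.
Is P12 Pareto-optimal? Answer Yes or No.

P1: worse on stipend (20 vs 29).
P2: worse on duration (2 vs 1).
P3: worse on duration (3 vs 1).
P4: worse on stipend (14 vs 29).
P5: worse on duration (2 vs 1).
P6: worse on stipend (23 vs 29).
P7: worse on stipend (10 vs 29).
P8: worse on stipend (23 vs 29).
P9: worse on duration (2 vs 1).
P10: worse on stipend (7 vs 29).
P11: worse on ranking (100 vs 68).
No option is at least as good as P12 on every objective and strictly better on one.

Yes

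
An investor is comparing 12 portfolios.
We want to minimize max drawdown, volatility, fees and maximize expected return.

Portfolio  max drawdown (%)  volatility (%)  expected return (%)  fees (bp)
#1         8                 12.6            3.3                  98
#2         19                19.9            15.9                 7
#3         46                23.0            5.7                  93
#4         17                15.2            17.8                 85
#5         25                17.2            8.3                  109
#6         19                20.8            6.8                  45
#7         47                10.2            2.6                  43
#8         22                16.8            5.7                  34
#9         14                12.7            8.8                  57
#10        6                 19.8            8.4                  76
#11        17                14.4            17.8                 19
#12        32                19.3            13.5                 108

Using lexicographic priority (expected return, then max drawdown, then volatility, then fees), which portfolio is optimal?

#11

First maximize expected return: best is 17.8, kept {#4, #11}.
Then minimize max drawdown: best is 17, kept {#4, #11}.
Then minimize volatility: best is 14.4, kept {#11}.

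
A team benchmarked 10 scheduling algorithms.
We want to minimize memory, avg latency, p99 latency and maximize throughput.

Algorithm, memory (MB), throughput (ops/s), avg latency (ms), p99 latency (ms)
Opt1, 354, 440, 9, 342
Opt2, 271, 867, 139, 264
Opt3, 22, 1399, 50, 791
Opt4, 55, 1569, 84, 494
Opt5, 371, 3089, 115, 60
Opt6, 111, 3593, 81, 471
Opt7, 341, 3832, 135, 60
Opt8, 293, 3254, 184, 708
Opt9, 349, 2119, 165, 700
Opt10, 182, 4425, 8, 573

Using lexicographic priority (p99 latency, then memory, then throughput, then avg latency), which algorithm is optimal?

Opt7

First minimize p99 latency: best is 60, kept {Opt5, Opt7}.
Then minimize memory: best is 341, kept {Opt7}.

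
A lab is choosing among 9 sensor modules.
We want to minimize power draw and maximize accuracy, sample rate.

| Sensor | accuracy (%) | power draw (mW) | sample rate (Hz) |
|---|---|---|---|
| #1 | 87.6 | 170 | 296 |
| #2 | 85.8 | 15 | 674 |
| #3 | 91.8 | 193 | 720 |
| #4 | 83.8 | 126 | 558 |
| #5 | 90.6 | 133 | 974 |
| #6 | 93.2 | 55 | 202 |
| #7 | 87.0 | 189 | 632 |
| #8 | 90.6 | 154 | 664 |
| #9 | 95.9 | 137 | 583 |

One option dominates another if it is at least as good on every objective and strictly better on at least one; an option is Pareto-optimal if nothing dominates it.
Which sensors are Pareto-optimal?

#2, #3, #5, #6, #9

#1: dominated by #5 (accuracy 90.6≥87.6, power draw 133≤170, sample rate 974≥296).
#2: not dominated (best power draw).
#3: not dominated.
#4: dominated by #2 (accuracy 85.8≥83.8, power draw 15≤126, sample rate 674≥558).
#5: not dominated (best sample rate).
#6: not dominated.
#7: dominated by #5 (accuracy 90.6≥87.0, power draw 133≤189, sample rate 974≥632).
#8: dominated by #5 (accuracy 90.6≥90.6, power draw 133≤154, sample rate 974≥664).
#9: not dominated (best accuracy).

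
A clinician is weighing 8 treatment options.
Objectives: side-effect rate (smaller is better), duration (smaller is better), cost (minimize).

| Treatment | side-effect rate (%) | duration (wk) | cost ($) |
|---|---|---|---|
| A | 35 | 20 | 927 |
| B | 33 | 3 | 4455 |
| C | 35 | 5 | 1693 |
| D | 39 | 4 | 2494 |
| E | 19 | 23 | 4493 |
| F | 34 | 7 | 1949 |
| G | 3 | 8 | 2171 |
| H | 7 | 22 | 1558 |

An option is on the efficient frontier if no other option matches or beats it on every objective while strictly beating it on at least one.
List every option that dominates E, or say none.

G: side-effect rate 3≤19, duration 8≤23, cost 2171≤4493 — dominates E.
H: side-effect rate 7≤19, duration 22≤23, cost 1558≤4493 — dominates E.
Others (A, B, C, D, F) are each worse than E on at least one objective.

G, H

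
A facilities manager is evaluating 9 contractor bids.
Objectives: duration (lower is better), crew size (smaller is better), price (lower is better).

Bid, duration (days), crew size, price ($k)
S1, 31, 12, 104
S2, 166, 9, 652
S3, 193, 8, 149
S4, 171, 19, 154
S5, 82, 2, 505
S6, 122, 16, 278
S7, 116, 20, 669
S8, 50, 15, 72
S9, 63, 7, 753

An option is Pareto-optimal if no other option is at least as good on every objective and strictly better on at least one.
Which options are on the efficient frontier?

S1: not dominated (best duration).
S2: dominated by S5 (duration 82≤166, crew size 2≤9, price 505≤652).
S3: not dominated.
S4: dominated by S1 (duration 31≤171, crew size 12≤19, price 104≤154).
S5: not dominated (best crew size).
S6: dominated by S1 (duration 31≤122, crew size 12≤16, price 104≤278).
S7: dominated by S1 (duration 31≤116, crew size 12≤20, price 104≤669).
S8: not dominated (best price).
S9: not dominated.

S1, S3, S5, S8, S9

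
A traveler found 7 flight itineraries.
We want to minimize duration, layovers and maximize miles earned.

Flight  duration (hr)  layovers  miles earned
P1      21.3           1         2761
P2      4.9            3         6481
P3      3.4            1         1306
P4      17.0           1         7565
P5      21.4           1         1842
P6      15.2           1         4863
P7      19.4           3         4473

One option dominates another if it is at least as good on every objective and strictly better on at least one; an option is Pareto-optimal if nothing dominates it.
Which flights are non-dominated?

P2, P3, P4, P6

P1: dominated by P4 (duration 17.0≤21.3, layovers 1≤1, miles earned 7565≥2761).
P2: not dominated.
P3: not dominated (best duration).
P4: not dominated (best miles earned).
P5: dominated by P1 (duration 21.3≤21.4, layovers 1≤1, miles earned 2761≥1842).
P6: not dominated.
P7: dominated by P2 (duration 4.9≤19.4, layovers 3≤3, miles earned 6481≥4473).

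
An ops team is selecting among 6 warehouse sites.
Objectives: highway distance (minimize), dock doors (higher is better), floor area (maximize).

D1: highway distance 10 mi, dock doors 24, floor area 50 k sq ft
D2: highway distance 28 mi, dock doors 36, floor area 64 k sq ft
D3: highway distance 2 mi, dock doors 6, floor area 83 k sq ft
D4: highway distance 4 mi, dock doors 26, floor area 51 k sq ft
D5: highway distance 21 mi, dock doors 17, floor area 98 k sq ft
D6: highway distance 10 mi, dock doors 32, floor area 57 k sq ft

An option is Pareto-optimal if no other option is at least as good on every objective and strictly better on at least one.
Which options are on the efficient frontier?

D1: dominated by D4 (highway distance 4≤10, dock doors 26≥24, floor area 51≥50).
D2: not dominated (best dock doors).
D3: not dominated (best highway distance).
D4: not dominated.
D5: not dominated (best floor area).
D6: not dominated.

D2, D3, D4, D5, D6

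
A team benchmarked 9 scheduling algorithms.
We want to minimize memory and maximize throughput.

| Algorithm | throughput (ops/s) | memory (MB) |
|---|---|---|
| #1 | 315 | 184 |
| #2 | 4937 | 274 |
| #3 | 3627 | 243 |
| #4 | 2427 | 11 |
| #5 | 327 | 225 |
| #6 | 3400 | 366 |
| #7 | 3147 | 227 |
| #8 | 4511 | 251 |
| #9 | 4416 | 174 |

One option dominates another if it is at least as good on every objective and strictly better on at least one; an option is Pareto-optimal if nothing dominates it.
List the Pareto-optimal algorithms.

#1: dominated by #4 (throughput 2427≥315, memory 11≤184).
#2: not dominated (best throughput).
#3: dominated by #9 (throughput 4416≥3627, memory 174≤243).
#4: not dominated (best memory).
#5: dominated by #4 (throughput 2427≥327, memory 11≤225).
#6: dominated by #2 (throughput 4937≥3400, memory 274≤366).
#7: dominated by #9 (throughput 4416≥3147, memory 174≤227).
#8: not dominated.
#9: not dominated.

#2, #4, #8, #9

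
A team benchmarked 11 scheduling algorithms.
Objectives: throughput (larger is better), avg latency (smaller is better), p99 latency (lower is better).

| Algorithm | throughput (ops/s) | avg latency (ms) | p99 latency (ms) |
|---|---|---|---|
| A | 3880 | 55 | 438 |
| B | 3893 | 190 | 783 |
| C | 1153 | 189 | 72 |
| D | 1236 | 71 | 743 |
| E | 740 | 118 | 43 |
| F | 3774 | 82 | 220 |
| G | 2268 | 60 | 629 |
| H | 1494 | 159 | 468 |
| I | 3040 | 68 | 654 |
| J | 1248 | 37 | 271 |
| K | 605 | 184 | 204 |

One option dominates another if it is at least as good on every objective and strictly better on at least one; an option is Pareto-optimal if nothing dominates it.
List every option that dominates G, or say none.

A

A: throughput 3880≥2268, avg latency 55≤60, p99 latency 438≤629 — dominates G.
Others (B, C, D, E, F, H, I, J, K) are each worse than G on at least one objective.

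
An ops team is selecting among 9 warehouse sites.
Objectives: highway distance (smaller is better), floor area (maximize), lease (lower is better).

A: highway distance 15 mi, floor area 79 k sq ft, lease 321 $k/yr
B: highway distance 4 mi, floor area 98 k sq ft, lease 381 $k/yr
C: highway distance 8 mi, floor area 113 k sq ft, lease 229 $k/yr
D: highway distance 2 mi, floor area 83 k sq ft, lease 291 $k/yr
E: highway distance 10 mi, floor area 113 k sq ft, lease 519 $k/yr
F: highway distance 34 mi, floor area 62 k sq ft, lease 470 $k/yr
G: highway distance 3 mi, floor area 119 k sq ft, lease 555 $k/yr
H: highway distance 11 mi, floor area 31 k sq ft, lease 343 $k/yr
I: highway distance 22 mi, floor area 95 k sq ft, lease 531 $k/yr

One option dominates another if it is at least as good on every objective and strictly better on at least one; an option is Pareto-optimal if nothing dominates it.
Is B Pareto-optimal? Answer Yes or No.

A: worse on highway distance (15 vs 4).
C: worse on highway distance (8 vs 4).
D: worse on floor area (83 vs 98).
E: worse on highway distance (10 vs 4).
F: worse on highway distance (34 vs 4).
G: worse on lease (555 vs 381).
H: worse on highway distance (11 vs 4).
I: worse on highway distance (22 vs 4).
No option is at least as good as B on every objective and strictly better on one.

Yes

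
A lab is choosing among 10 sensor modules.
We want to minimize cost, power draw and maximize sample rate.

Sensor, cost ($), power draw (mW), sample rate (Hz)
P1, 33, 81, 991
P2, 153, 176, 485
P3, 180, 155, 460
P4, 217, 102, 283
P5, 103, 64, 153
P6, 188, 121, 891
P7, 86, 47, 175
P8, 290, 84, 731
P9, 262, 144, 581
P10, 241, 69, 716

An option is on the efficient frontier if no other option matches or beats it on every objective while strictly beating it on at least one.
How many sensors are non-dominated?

P1: not dominated (best cost).
P2: dominated by P1 (cost 33≤153, power draw 81≤176, sample rate 991≥485).
P3: dominated by P1 (cost 33≤180, power draw 81≤155, sample rate 991≥460).
P4: dominated by P1 (cost 33≤217, power draw 81≤102, sample rate 991≥283).
P5: dominated by P7 (cost 86≤103, power draw 47≤64, sample rate 175≥153).
P6: dominated by P1 (cost 33≤188, power draw 81≤121, sample rate 991≥891).
P7: not dominated (best power draw).
P8: dominated by P1 (cost 33≤290, power draw 81≤84, sample rate 991≥731).
P9: dominated by P1 (cost 33≤262, power draw 81≤144, sample rate 991≥581).
P10: not dominated.
Pareto-optimal: P1, P7, P10 → 3.

3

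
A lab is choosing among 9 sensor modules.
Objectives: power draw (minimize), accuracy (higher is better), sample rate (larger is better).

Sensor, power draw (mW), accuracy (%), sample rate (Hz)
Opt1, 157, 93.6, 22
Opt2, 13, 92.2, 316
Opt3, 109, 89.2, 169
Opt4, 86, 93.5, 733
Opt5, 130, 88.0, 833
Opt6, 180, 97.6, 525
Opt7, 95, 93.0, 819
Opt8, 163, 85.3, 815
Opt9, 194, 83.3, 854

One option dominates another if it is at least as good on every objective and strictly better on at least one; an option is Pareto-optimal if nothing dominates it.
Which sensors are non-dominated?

Opt1, Opt2, Opt4, Opt5, Opt6, Opt7, Opt9

Opt1: not dominated.
Opt2: not dominated (best power draw).
Opt3: dominated by Opt2 (power draw 13≤109, accuracy 92.2≥89.2, sample rate 316≥169).
Opt4: not dominated.
Opt5: not dominated.
Opt6: not dominated (best accuracy).
Opt7: not dominated.
Opt8: dominated by Opt5 (power draw 130≤163, accuracy 88.0≥85.3, sample rate 833≥815).
Opt9: not dominated (best sample rate).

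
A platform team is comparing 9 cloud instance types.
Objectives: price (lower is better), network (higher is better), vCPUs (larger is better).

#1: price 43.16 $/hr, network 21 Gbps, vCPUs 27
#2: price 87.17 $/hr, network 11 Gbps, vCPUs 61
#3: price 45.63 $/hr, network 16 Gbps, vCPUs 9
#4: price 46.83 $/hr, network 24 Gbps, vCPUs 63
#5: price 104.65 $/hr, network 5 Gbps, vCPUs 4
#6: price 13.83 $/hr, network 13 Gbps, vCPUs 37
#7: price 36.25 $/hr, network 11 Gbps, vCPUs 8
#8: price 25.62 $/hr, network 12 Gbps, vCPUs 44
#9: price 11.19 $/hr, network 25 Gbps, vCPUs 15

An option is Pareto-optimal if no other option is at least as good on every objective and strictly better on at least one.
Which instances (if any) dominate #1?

none

#2: worse on price (87.17 vs 43.16).
#3: worse on price (45.63 vs 43.16).
#4: worse on price (46.83 vs 43.16).
#5: worse on price (104.65 vs 43.16).
#6: worse on network (13 vs 21).
#7: worse on network (11 vs 21).
#8: worse on network (12 vs 21).
#9: worse on vCPUs (15 vs 27).
No option dominates #1.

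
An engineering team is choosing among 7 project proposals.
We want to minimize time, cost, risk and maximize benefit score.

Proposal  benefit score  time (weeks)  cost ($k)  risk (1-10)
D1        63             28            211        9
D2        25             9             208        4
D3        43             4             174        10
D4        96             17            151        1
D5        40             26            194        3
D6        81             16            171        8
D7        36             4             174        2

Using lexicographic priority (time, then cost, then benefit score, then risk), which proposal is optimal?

D3

First minimize time: best is 4, kept {D3, D7}.
Then minimize cost: best is 174, kept {D3, D7}.
Then maximize benefit score: best is 43, kept {D3}.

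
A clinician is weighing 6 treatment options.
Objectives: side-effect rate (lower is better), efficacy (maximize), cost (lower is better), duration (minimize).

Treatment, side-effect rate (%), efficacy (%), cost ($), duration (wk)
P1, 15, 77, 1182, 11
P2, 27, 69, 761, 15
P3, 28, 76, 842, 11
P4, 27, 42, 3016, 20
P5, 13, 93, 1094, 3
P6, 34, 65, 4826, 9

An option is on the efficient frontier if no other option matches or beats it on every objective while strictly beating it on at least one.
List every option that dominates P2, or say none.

P1: worse on cost (1182 vs 761).
P3: worse on side-effect rate (28 vs 27).
P4: worse on efficacy (42 vs 69).
P5: worse on cost (1094 vs 761).
P6: worse on side-effect rate (34 vs 27).
No option dominates P2.

none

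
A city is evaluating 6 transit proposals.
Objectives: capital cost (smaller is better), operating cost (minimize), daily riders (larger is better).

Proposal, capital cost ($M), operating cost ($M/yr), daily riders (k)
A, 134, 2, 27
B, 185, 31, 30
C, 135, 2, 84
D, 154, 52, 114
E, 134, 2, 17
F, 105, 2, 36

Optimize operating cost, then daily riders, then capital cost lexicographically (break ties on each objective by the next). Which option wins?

C

First minimize operating cost: best is 2, kept {A, C, E, F}.
Then maximize daily riders: best is 84, kept {C}.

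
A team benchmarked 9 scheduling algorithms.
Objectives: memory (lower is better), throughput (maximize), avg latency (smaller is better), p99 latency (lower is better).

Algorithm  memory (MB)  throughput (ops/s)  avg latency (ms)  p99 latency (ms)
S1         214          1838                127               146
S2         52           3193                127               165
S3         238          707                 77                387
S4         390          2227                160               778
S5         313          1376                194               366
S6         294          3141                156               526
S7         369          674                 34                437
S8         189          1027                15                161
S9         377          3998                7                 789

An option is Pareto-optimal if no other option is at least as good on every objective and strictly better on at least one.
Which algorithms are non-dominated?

S1, S2, S8, S9

S1: not dominated (best p99 latency).
S2: not dominated (best memory).
S3: dominated by S8 (memory 189≤238, throughput 1027≥707, avg latency 15≤77, p99 latency 161≤387).
S4: dominated by S2 (memory 52≤390, throughput 3193≥2227, avg latency 127≤160, p99 latency 165≤778).
S5: dominated by S1 (memory 214≤313, throughput 1838≥1376, avg latency 127≤194, p99 latency 146≤366).
S6: dominated by S2 (memory 52≤294, throughput 3193≥3141, avg latency 127≤156, p99 latency 165≤526).
S7: dominated by S8 (memory 189≤369, throughput 1027≥674, avg latency 15≤34, p99 latency 161≤437).
S8: not dominated.
S9: not dominated (best throughput).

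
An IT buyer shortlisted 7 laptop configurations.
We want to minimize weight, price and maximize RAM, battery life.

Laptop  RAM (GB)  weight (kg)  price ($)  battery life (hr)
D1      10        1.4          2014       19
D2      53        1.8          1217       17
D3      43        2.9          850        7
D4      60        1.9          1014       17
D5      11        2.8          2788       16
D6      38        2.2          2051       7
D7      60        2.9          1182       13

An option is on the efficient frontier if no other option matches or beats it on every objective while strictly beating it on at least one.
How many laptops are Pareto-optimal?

4

D1: not dominated (best weight).
D2: not dominated.
D3: not dominated (best price).
D4: not dominated.
D5: dominated by D2 (RAM 53≥11, weight 1.8≤2.8, price 1217≤2788, battery life 17≥16).
D6: dominated by D2 (RAM 53≥38, weight 1.8≤2.2, price 1217≤2051, battery life 17≥7).
D7: dominated by D4 (RAM 60≥60, weight 1.9≤2.9, price 1014≤1182, battery life 17≥13).
Pareto-optimal: D1, D2, D3, D4 → 4.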